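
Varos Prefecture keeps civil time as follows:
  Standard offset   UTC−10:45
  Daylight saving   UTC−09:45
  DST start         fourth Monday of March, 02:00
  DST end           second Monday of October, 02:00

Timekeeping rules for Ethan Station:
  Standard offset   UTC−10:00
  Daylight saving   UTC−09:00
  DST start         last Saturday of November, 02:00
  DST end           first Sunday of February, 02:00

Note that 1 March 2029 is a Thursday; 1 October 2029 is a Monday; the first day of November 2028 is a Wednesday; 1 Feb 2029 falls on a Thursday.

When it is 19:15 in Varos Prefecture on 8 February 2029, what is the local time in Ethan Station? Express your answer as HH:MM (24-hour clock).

20:00

1 March 2029 is a Thursday, so the first Monday is March 5 and the fourth is March 26.
1 October 2029 is a Monday, so the first Monday is October 1 and the second is October 8.
8 February 2029 does not fall between 26 March and 8 October, so daylight saving is not in effect and Varos Prefecture is at UTC−10:45.
19:15 Varos Prefecture + 10h45m = 06:00 UTC (rolling into the next day, 9 February 2029).
1 November 2028 is a Wednesday, so Saturdays fall on 4, 11, 18, 25; the last is November 25.
1 February 2029 is a Thursday, so the first Sunday is February 4.
At the standard offset (UTC−10:00), 06:00 UTC − 10h = 20:00 Ethan Station standard time (rolling into the previous day, 8 February 2029).
Daylight saving runs 25 November 2028 – 4 February 2029; the standard-time date in Ethan Station, 8 February 2029, is outside that window, so Ethan Station is on standard time at UTC−10:00.
06:00 UTC − 10h = 20:00 Ethan Station (rolling into the previous day, 8 February 2029).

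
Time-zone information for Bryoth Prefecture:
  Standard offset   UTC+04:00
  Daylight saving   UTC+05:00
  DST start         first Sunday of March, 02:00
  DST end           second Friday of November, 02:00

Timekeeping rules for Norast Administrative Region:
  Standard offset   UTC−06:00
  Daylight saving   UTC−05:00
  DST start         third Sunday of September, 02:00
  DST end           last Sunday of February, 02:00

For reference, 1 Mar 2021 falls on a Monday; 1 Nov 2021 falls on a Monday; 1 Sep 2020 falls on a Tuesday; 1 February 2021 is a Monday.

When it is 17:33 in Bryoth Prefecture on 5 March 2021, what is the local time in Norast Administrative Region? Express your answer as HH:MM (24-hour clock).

1 March 2021 is a Monday, so the first Sunday is March 7.
1 November 2021 is a Monday, so the first Friday is November 5 and the second is November 12.
5 March 2021 is outside the daylight-saving period (7 March – 12 November), so Bryoth Prefecture is on standard time, UTC+04:00.
17:33 Bryoth Prefecture − 4h = 13:33 UTC.
1 September 2020 is a Tuesday, so the first Sunday is September 6 and the third is September 20.
1 February 2021 is a Monday, so Sundays fall on 7, 14, 21, 28; the last is February 28.
At the standard offset (UTC−06:00), 13:33 UTC − 6h = 07:33 Norast Administrative Region standard time.
Daylight saving runs 20 September 2020 – 28 February 2021; the standard-time date in Norast Administrative Region, 5 March 2021, is outside that window, so Norast Administrative Region is on standard time at UTC−06:00.
13:33 UTC − 6h = 07:33 Norast Administrative Region.

07:33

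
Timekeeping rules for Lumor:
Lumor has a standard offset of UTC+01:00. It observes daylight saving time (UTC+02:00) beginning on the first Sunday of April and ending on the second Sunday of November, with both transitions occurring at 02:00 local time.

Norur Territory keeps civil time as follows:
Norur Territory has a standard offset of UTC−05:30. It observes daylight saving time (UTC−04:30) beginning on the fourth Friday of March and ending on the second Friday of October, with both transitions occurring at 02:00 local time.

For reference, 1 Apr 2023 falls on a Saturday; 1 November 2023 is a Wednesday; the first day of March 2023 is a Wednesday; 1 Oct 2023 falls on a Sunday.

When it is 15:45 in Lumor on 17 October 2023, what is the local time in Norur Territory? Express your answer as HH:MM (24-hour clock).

08:15

1 April 2023 is a Saturday, so the first Sunday is April 2.
1 November 2023 is a Wednesday, so the first Sunday is November 5 and the second is November 12.
Daylight saving runs 2 April – 12 November; 17 October 2023 is inside that window, so Lumor is at UTC+02:00.
15:45 Lumor − 2h = 13:45 UTC.
1 March 2023 is a Wednesday, so the first Friday is March 3 and the fourth is March 24.
1 October 2023 is a Sunday, so the first Friday is October 6 and the second is October 13.
At the standard offset (UTC−05:30), 13:45 UTC − 5h30m = 08:15 Norur Territory standard time.
Daylight saving runs 24 March – 13 October; the standard-time date in Norur Territory, 17 October 2023, is outside that window, so Norur Territory is on standard time at UTC−05:30.
13:45 UTC − 5h30m = 08:15 Norur Territory.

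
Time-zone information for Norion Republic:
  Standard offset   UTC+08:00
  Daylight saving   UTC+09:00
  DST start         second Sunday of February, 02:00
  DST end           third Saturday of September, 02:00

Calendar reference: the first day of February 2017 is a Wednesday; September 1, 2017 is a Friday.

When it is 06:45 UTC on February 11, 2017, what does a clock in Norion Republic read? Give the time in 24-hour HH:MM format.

14:45

1 February 2017 is a Wednesday, so the first Sunday is February 5 and the second is February 12.
1 September 2017 is a Friday, so the first Saturday is September 2 and the third is September 16.
At the standard offset (UTC+08:00), 06:45 UTC + 8h = 14:45 Norion Republic standard time.
The standard-time date in Norion Republic, February 11, 2017, does not fall between 12 February and 16 September, so daylight saving is not in effect and Norion Republic is at UTC+08:00.
06:45 UTC + 8h = 14:45 local.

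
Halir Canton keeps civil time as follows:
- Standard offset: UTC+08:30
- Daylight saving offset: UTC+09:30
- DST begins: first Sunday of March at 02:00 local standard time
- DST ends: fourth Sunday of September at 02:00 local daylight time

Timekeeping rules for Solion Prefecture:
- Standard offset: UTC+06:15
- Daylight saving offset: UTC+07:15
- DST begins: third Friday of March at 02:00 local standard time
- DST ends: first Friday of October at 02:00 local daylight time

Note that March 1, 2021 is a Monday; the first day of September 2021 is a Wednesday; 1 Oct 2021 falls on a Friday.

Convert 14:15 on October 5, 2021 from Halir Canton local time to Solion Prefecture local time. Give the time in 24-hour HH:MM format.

1 March 2021 is a Monday, so the first Sunday is March 7.
1 September 2021 is a Wednesday, so the first Sunday is September 5 and the fourth is September 26.
Daylight saving runs 7 March – 26 September; October 5, 2021 is outside that window, so Halir Canton is on standard time at UTC+08:30.
14:15 Halir Canton − 8h30m = 05:45 UTC.
1 March 2021 is a Monday, so the first Friday is March 5 and the third is March 19.
1 October 2021 is a Friday, so the first Friday is October 1.
At the standard offset (UTC+06:15), 05:45 UTC + 6h15m = 12:00 Solion Prefecture standard time.
The standard-time date in Solion Prefecture, October 5, 2021, does not fall between 19 March and 1 October, so daylight saving is not in effect and Solion Prefecture is at UTC+06:15.
05:45 UTC + 6h15m = 12:00 Solion Prefecture.

12:00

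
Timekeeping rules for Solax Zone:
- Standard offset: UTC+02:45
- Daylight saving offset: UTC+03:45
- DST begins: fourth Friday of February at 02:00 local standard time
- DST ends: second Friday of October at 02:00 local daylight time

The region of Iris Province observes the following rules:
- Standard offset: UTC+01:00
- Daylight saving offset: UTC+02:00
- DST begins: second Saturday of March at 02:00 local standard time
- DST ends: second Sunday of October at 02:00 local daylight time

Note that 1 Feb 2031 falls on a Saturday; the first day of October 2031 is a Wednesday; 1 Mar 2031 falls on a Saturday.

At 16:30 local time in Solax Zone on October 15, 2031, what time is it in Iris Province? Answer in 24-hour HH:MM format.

14:45

1 February 2031 is a Saturday, so the first Friday is February 7 and the fourth is February 28.
1 October 2031 is a Wednesday, so the first Friday is October 3 and the second is October 10.
October 15, 2031 is outside the daylight-saving period (28 February – 10 October), so Solax Zone is on standard time, UTC+02:45.
16:30 Solax Zone − 2h45m = 13:45 UTC.
1 March 2031 is a Saturday, so the first Saturday is March 1 and the second is March 8.
1 October 2031 is a Wednesday, so the first Sunday is October 5 and the second is October 12.
At the standard offset (UTC+01:00), 13:45 UTC + 1h = 14:45 Iris Province standard time.
The standard-time date in Iris Province, October 15, 2031, is outside the daylight-saving period (8 March – 12 October), so Iris Province is on standard time, UTC+01:00.
13:45 UTC + 1h = 14:45 Iris Province.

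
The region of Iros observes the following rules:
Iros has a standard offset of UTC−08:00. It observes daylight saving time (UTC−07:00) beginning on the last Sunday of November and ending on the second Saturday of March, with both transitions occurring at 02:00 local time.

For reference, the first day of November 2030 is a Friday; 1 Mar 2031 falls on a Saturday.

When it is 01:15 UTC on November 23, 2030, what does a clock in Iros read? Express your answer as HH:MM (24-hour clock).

1 November 2030 is a Friday, so Sundays fall on 3, 10, 17, 24; the last is November 24.
1 March 2031 is a Saturday, so the first Saturday is March 1 and the second is March 8.
At the standard offset (UTC−08:00), 01:15 UTC − 8h = 17:15 Iros standard time (rolling into the previous day, 22 November 2030).
The standard-time date in Iros, November 22, 2030, is outside the daylight-saving period (24 November 2030 – 8 March 2031), so Iros is on standard time, UTC−08:00.
01:15 UTC − 8h = 17:15 local (rolling into the previous day, 22 November 2030).

17:15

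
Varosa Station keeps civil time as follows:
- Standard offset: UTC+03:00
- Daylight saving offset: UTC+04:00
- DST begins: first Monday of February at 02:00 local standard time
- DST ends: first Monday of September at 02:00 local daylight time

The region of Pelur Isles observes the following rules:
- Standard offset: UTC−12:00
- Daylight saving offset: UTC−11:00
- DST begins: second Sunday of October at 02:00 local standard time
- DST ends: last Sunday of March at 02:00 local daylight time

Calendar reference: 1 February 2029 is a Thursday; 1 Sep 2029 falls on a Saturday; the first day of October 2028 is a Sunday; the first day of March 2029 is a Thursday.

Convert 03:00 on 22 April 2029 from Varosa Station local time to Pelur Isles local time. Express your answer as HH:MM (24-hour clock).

1 February 2029 is a Thursday, so the first Monday is February 5.
1 September 2029 is a Saturday, so the first Monday is September 3.
22 April 2029 falls between 5 February and 3 September, so daylight saving is in effect and Varosa Station is at UTC+04:00.
03:00 Varosa Station − 4h = 23:00 UTC (rolling into the previous day, 21 April 2029).
1 October 2028 is a Sunday, so the first Sunday is October 1 and the second is October 8.
1 March 2029 is a Thursday, so Sundays fall on 4, 11, 18, 25; the last is March 25.
At the standard offset (UTC−12:00), 23:00 UTC − 12h = 11:00 Pelur Isles standard time.
The standard-time date in Pelur Isles, 21 April 2029, does not fall between 8 October 2028 and 25 March 2029, so daylight saving is not in effect and Pelur Isles is at UTC−12:00.
23:00 UTC − 12h = 11:00 Pelur Isles.

11:00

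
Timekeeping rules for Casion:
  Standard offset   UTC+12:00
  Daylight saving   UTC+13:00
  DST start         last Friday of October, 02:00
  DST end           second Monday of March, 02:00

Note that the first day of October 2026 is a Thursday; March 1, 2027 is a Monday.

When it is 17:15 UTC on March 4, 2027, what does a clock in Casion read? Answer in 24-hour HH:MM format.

1 October 2026 is a Thursday, so Fridays fall on 2, 9, 16, 23, 30; the last is October 30.
1 March 2027 is a Monday, so the first Monday is March 1 and the second is March 8.
At the standard offset (UTC+12:00), 17:15 UTC + 12h = 05:15 Casion standard time (rolling into the next day, 5 March 2027).
The standard-time date in Casion, March 5, 2027, falls between 30 October 2026 and 8 March 2027, so daylight saving is in effect and Casion is at UTC+13:00.
17:15 UTC + 13h = 06:15 local (rolling into the next day, 5 March 2027).

06:15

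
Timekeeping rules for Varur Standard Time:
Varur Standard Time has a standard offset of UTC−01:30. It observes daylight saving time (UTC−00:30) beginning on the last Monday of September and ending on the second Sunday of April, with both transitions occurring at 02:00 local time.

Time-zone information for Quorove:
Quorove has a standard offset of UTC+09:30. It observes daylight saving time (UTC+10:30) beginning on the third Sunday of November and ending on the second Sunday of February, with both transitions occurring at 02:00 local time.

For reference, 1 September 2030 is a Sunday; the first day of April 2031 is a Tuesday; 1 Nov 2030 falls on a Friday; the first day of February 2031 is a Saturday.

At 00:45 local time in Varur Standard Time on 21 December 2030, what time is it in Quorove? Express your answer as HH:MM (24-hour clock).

1 September 2030 is a Sunday, so Mondays fall on 2, 9, 16, 23, 30; the last is September 30.
1 April 2031 is a Tuesday, so the first Sunday is April 6 and the second is April 13.
21 December 2030 falls between 30 September 2030 and 13 April 2031, so daylight saving is in effect and Varur Standard Time is at UTC−00:30.
00:45 Varur Standard Time + 0h30m = 01:15 UTC.
1 November 2030 is a Friday, so the first Sunday is November 3 and the third is November 17.
1 February 2031 is a Saturday, so the first Sunday is February 2 and the second is February 9.
At the standard offset (UTC+09:30), 01:15 UTC + 9h30m = 10:45 Quorove standard time.
Daylight saving runs 17 November 2030 – 9 February 2031; the standard-time date in Quorove, 21 December 2030, is inside that window, so Quorove is at UTC+10:30.
01:15 UTC + 10h30m = 11:45 Quorove.

11:45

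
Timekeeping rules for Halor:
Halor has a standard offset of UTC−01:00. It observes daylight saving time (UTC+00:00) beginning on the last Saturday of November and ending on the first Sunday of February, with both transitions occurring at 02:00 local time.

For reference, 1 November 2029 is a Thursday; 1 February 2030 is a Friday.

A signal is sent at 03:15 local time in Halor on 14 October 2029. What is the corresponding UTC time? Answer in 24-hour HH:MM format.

1 November 2029 is a Thursday, so Saturdays fall on 3, 10, 17, 24; the last is November 24.
1 February 2030 is a Friday, so the first Sunday is February 3.
14 October 2029 is outside the daylight-saving period (24 November 2029 – 3 February 2030), so Halor is on standard time, UTC−01:00.
03:15 local + 1h = 04:15 UTC.

04:15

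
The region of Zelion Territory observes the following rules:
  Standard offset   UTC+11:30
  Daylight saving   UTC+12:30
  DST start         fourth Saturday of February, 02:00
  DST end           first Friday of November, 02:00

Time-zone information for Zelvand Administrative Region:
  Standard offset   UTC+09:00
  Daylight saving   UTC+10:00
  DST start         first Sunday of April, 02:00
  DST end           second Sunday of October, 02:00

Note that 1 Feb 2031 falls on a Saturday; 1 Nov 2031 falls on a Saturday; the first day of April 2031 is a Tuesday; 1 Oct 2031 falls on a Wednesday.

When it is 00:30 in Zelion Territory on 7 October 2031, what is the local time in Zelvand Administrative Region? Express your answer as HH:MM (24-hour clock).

22:00

1 February 2031 is a Saturday, so the first Saturday is February 1 and the fourth is February 22.
1 November 2031 is a Saturday, so the first Friday is November 7.
Daylight saving runs 22 February – 7 November; 7 October 2031 is inside that window, so Zelion Territory is at UTC+12:30.
00:30 Zelion Territory − 12h30m = 12:00 UTC (rolling into the previous day, 6 October 2031).
1 April 2031 is a Tuesday, so the first Sunday is April 6.
1 October 2031 is a Wednesday, so the first Sunday is October 5 and the second is October 12.
At the standard offset (UTC+09:00), 12:00 UTC + 9h = 21:00 Zelvand Administrative Region standard time.
The standard-time date in Zelvand Administrative Region, 6 October 2031, lies within the daylight-saving period (6 April – 12 October), so Zelvand Administrative Region is on daylight time, UTC+10:00.
12:00 UTC + 10h = 22:00 Zelvand Administrative Region.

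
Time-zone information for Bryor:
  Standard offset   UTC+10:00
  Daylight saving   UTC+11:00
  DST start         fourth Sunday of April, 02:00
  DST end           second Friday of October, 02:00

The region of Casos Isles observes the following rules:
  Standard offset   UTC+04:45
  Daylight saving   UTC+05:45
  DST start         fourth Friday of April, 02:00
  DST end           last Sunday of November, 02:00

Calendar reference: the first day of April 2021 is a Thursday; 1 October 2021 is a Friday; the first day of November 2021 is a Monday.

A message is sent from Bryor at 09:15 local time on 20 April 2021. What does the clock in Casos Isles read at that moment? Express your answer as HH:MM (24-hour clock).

04:00

1 April 2021 is a Thursday, so the first Sunday is April 4 and the fourth is April 25.
1 October 2021 is a Friday, so the first Friday is October 1 and the second is October 8.
20 April 2021 is outside the daylight-saving period (25 April – 8 October), so Bryor is on standard time, UTC+10:00.
09:15 Bryor − 10h = 23:15 UTC (rolling into the previous day, 19 April 2021).
1 April 2021 is a Thursday, so the first Friday is April 2 and the fourth is April 23.
1 November 2021 is a Monday, so Sundays fall on 7, 14, 21, 28; the last is November 28.
At the standard offset (UTC+04:45), 23:15 UTC + 4h45m = 04:00 Casos Isles standard time (rolling into the next day, 20 April 2021).
Daylight saving runs 23 April – 28 November; the standard-time date in Casos Isles, 20 April 2021, is outside that window, so Casos Isles is on standard time at UTC+04:45.
23:15 UTC + 4h45m = 04:00 Casos Isles (rolling into the next day, 20 April 2021).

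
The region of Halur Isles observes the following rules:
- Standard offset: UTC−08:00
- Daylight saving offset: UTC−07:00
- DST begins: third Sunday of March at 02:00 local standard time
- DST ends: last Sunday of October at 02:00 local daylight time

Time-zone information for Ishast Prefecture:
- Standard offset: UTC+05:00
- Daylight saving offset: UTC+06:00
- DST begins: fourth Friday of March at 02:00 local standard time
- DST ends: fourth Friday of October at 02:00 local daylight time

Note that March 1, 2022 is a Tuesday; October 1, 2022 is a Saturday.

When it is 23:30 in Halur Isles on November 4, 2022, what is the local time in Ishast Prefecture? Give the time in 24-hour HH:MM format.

1 March 2022 is a Tuesday, so the first Sunday is March 6 and the third is March 20.
1 October 2022 is a Saturday, so Sundays fall on 2, 9, 16, 23, 30; the last is October 30.
November 4, 2022 does not fall between 20 March and 30 October, so daylight saving is not in effect and Halur Isles is at UTC−08:00.
23:30 Halur Isles + 8h = 07:30 UTC (rolling into the next day, 5 November 2022).
1 March 2022 is a Tuesday, so the first Friday is March 4 and the fourth is March 25.
1 October 2022 is a Saturday, so the first Friday is October 7 and the fourth is October 28.
At the standard offset (UTC+05:00), 07:30 UTC + 5h = 12:30 Ishast Prefecture standard time.
The standard-time date in Ishast Prefecture, November 5, 2022, does not fall between 25 March and 28 October, so daylight saving is not in effect and Ishast Prefecture is at UTC+05:00.
07:30 UTC + 5h = 12:30 Ishast Prefecture.

12:30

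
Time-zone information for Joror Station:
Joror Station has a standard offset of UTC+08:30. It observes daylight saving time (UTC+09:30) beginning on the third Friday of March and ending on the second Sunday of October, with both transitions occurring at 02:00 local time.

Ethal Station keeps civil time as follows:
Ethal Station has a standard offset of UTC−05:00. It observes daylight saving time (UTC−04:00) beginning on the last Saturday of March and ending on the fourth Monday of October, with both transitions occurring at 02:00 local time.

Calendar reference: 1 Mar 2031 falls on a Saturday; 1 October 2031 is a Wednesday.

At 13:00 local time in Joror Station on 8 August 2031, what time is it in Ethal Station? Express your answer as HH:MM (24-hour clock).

1 March 2031 is a Saturday, so the first Friday is March 7 and the third is March 21.
1 October 2031 is a Wednesday, so the first Sunday is October 5 and the second is October 12.
Daylight saving runs 21 March – 12 October; 8 August 2031 is inside that window, so Joror Station is at UTC+09:30.
13:00 Joror Station − 9h30m = 03:30 UTC.
1 March 2031 is a Saturday, so Saturdays fall on 1, 8, 15, 22, 29; the last is March 29.
1 October 2031 is a Wednesday, so the first Monday is October 6 and the fourth is October 27.
At the standard offset (UTC−05:00), 03:30 UTC − 5h = 22:30 Ethal Station standard time (rolling into the previous day, 7 August 2031).
Daylight saving runs 29 March – 27 October; the standard-time date in Ethal Station, 7 August 2031, is inside that window, so Ethal Station is at UTC−04:00.
03:30 UTC − 4h = 23:30 Ethal Station (rolling into the previous day, 7 August 2031).

23:30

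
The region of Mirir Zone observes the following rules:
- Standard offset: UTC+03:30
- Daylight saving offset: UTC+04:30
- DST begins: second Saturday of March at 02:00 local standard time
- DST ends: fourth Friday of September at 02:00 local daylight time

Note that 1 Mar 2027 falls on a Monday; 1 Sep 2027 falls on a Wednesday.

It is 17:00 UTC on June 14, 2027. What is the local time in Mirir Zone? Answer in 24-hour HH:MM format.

21:30

1 March 2027 is a Monday, so the first Saturday is March 6 and the second is March 13.
1 September 2027 is a Wednesday, so the first Friday is September 3 and the fourth is September 24.
At the standard offset (UTC+03:30), 17:00 UTC + 3h30m = 20:30 Mirir Zone standard time.
Daylight saving runs 13 March – 24 September; the standard-time date in Mirir Zone, June 14, 2027, is inside that window, so Mirir Zone is at UTC+04:30.
17:00 UTC + 4h30m = 21:30 local.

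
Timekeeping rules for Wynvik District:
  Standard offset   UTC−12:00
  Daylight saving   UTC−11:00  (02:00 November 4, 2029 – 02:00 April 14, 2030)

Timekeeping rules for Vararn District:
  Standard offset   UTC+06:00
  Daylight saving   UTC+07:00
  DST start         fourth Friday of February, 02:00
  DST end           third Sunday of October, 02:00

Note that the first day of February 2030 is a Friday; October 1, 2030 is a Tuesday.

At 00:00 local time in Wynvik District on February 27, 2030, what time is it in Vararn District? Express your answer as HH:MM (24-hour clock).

February 27, 2030 falls between 4 November 2029 and 14 April 2030, so daylight saving is in effect and Wynvik District is at UTC−11:00.
00:00 Wynvik District + 11h = 11:00 UTC.
1 February 2030 is a Friday, so the first Friday is February 1 and the fourth is February 22.
1 October 2030 is a Tuesday, so the first Sunday is October 6 and the third is October 20.
At the standard offset (UTC+06:00), 11:00 UTC + 6h = 17:00 Vararn District standard time.
The standard-time date in Vararn District, February 27, 2030, falls between 22 February and 20 October, so daylight saving is in effect and Vararn District is at UTC+07:00.
11:00 UTC + 7h = 18:00 Vararn District.

18:00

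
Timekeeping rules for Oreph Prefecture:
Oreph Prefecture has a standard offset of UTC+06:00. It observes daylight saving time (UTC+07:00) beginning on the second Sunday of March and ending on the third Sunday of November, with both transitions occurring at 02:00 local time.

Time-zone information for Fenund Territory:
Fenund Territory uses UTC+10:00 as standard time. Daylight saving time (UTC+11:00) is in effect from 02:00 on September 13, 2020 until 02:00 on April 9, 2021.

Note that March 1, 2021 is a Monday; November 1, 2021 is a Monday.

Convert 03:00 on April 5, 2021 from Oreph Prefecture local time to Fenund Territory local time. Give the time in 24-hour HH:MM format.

07:00

1 March 2021 is a Monday, so the first Sunday is March 7 and the second is March 14.
1 November 2021 is a Monday, so the first Sunday is November 7 and the third is November 21.
Daylight saving runs 14 March – 21 November; April 5, 2021 is inside that window, so Oreph Prefecture is at UTC+07:00.
03:00 Oreph Prefecture − 7h = 20:00 UTC (rolling into the previous day, 4 April 2021).
At the standard offset (UTC+10:00), 20:00 UTC + 10h = 06:00 Fenund Territory standard time (rolling into the next day, 5 April 2021).
The standard-time date in Fenund Territory, April 5, 2021, lies within the daylight-saving period (13 September 2020 – 9 April 2021), so Fenund Territory is on daylight time, UTC+11:00.
20:00 UTC + 11h = 07:00 Fenund Territory (rolling into the next day, 5 April 2021).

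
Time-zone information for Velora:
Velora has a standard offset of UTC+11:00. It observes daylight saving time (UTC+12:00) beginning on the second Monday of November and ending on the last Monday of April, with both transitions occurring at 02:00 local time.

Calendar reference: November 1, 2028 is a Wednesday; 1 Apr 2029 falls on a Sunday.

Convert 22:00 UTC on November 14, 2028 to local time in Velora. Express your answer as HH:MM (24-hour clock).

1 November 2028 is a Wednesday, so the first Monday is November 6 and the second is November 13.
1 April 2029 is a Sunday, so Mondays fall on 2, 9, 16, 23, 30; the last is April 30.
At the standard offset (UTC+11:00), 22:00 UTC + 11h = 09:00 Velora standard time (rolling into the next day, 15 November 2028).
The standard-time date in Velora, November 15, 2028, falls between 13 November 2028 and 30 April 2029, so daylight saving is in effect and Velora is at UTC+12:00.
22:00 UTC + 12h = 10:00 local (rolling into the next day, 15 November 2028).

10:00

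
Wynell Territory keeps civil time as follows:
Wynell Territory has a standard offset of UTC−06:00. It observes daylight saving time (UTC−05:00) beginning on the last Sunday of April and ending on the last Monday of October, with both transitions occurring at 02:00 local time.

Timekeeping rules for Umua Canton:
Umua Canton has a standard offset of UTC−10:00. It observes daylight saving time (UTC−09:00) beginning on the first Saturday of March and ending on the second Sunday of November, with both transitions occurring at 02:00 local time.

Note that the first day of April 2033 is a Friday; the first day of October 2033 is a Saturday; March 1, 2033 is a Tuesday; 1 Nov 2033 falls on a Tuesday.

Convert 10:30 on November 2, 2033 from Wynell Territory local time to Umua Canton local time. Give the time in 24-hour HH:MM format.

07:30

1 April 2033 is a Friday, so Sundays fall on 3, 10, 17, 24; the last is April 24.
1 October 2033 is a Saturday, so Mondays fall on 3, 10, 17, 24, 31; the last is October 31.
Daylight saving runs 24 April – 31 October; November 2, 2033 is outside that window, so Wynell Territory is on standard time at UTC−06:00.
10:30 Wynell Territory + 6h = 16:30 UTC.
1 March 2033 is a Tuesday, so the first Saturday is March 5.
1 November 2033 is a Tuesday, so the first Sunday is November 6 and the second is November 13.
At the standard offset (UTC−10:00), 16:30 UTC − 10h = 06:30 Umua Canton standard time.
Daylight saving runs 5 March – 13 November; the standard-time date in Umua Canton, November 2, 2033, is inside that window, so Umua Canton is at UTC−09:00.
16:30 UTC − 9h = 07:30 Umua Canton.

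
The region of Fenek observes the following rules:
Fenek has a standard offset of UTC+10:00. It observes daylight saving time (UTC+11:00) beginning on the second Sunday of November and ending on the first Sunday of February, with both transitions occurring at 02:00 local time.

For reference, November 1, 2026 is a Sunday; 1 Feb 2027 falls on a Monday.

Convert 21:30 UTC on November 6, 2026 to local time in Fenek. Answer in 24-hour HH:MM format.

1 November 2026 is a Sunday, so the first Sunday is November 1 and the second is November 8.
1 February 2027 is a Monday, so the first Sunday is February 7.
At the standard offset (UTC+10:00), 21:30 UTC + 10h = 07:30 Fenek standard time (rolling into the next day, 7 November 2026).
Daylight saving runs 8 November 2026 – 7 February 2027; the standard-time date in Fenek, November 7, 2026, is outside that window, so Fenek is on standard time at UTC+10:00.
21:30 UTC + 10h = 07:30 local (rolling into the next day, 7 November 2026).

07:30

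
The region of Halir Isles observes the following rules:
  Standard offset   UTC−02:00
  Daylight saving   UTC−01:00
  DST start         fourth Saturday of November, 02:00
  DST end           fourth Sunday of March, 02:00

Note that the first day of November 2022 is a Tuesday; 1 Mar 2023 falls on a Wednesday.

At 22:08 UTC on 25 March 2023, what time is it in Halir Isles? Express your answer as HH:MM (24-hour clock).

1 November 2022 is a Tuesday, so the first Saturday is November 5 and the fourth is November 26.
1 March 2023 is a Wednesday, so the first Sunday is March 5 and the fourth is March 26.
At the standard offset (UTC−02:00), 22:08 UTC − 2h = 20:08 Halir Isles standard time.
The standard-time date in Halir Isles, 25 March 2023, falls between 26 November 2022 and 26 March 2023, so daylight saving is in effect and Halir Isles is at UTC−01:00.
22:08 UTC − 1h = 21:08 local.

21:08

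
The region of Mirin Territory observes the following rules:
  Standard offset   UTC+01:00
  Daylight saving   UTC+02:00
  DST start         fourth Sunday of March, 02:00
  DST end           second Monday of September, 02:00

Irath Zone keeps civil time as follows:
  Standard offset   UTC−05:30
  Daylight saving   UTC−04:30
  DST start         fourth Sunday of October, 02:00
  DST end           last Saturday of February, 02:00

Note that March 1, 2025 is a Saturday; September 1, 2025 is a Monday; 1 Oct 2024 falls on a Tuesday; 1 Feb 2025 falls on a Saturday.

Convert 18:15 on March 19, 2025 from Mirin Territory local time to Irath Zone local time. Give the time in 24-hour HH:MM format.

1 March 2025 is a Saturday, so the first Sunday is March 2 and the fourth is March 23.
1 September 2025 is a Monday, so the first Monday is September 1 and the second is September 8.
Daylight saving runs 23 March – 8 September; March 19, 2025 is outside that window, so Mirin Territory is on standard time at UTC+01:00.
18:15 Mirin Territory − 1h = 17:15 UTC.
1 October 2024 is a Tuesday, so the first Sunday is October 6 and the fourth is October 27.
1 February 2025 is a Saturday, so Saturdays fall on 1, 8, 15, 22; the last is February 22.
At the standard offset (UTC−05:30), 17:15 UTC − 5h30m = 11:45 Irath Zone standard time.
The standard-time date in Irath Zone, March 19, 2025, does not fall between 27 October 2024 and 22 February 2025, so daylight saving is not in effect and Irath Zone is at UTC−05:30.
17:15 UTC − 5h30m = 11:45 Irath Zone.

11:45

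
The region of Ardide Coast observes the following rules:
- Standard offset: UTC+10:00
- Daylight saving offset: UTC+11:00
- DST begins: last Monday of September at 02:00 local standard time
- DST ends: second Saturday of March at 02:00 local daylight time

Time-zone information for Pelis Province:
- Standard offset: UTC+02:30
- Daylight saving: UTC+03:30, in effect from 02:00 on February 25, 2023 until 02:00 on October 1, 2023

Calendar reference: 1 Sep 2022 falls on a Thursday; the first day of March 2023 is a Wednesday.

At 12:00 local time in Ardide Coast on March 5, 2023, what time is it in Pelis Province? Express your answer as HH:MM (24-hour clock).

04:30

1 September 2022 is a Thursday, so Mondays fall on 5, 12, 19, 26; the last is September 26.
1 March 2023 is a Wednesday, so the first Saturday is March 4 and the second is March 11.
March 5, 2023 lies within the daylight-saving period (26 September 2022 – 11 March 2023), so Ardide Coast is on daylight time, UTC+11:00.
12:00 Ardide Coast − 11h = 01:00 UTC.
At the standard offset (UTC+02:30), 01:00 UTC + 2h30m = 03:30 Pelis Province standard time.
Daylight saving runs 25 February – 1 October; the standard-time date in Pelis Province, March 5, 2023, is inside that window, so Pelis Province is at UTC+03:30.
01:00 UTC + 3h30m = 04:30 Pelis Province.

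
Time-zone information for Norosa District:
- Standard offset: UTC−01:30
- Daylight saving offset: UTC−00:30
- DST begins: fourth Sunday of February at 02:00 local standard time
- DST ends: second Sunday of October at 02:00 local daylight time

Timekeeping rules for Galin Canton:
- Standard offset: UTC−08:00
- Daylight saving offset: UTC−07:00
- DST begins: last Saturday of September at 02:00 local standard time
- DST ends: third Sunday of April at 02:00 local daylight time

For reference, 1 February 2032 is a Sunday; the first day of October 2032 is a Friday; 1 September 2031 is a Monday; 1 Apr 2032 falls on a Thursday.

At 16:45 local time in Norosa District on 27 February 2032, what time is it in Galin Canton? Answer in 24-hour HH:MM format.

1 February 2032 is a Sunday, so the first Sunday is February 1 and the fourth is February 22.
1 October 2032 is a Friday, so the first Sunday is October 3 and the second is October 10.
27 February 2032 lies within the daylight-saving period (22 February – 10 October), so Norosa District is on daylight time, UTC−00:30.
16:45 Norosa District + 0h30m = 17:15 UTC.
1 September 2031 is a Monday, so Saturdays fall on 6, 13, 20, 27; the last is September 27.
1 April 2032 is a Thursday, so the first Sunday is April 4 and the third is April 18.
At the standard offset (UTC−08:00), 17:15 UTC − 8h = 09:15 Galin Canton standard time.
Daylight saving runs 27 September 2031 – 18 April 2032; the standard-time date in Galin Canton, 27 February 2032, is inside that window, so Galin Canton is at UTC−07:00.
17:15 UTC − 7h = 10:15 Galin Canton.

10:15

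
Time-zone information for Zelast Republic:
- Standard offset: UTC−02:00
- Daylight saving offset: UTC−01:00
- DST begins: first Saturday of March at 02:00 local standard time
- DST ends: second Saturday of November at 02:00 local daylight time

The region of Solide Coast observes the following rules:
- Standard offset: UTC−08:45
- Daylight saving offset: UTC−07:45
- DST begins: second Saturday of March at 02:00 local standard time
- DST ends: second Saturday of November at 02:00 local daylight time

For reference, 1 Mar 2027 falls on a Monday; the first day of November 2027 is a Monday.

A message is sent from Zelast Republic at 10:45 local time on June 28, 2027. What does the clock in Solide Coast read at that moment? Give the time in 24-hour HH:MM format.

1 March 2027 is a Monday, so the first Saturday is March 6.
1 November 2027 is a Monday, so the first Saturday is November 6 and the second is November 13.
June 28, 2027 lies within the daylight-saving period (6 March – 13 November), so Zelast Republic is on daylight time, UTC−01:00.
10:45 Zelast Republic + 1h = 11:45 UTC.
1 March 2027 is a Monday, so the first Saturday is March 6 and the second is March 13.
1 November 2027 is a Monday, so the first Saturday is November 6 and the second is November 13.
At the standard offset (UTC−08:45), 11:45 UTC − 8h45m = 03:00 Solide Coast standard time.
The standard-time date in Solide Coast, June 28, 2027, lies within the daylight-saving period (13 March – 13 November), so Solide Coast is on daylight time, UTC−07:45.
11:45 UTC − 7h45m = 04:00 Solide Coast.

04:00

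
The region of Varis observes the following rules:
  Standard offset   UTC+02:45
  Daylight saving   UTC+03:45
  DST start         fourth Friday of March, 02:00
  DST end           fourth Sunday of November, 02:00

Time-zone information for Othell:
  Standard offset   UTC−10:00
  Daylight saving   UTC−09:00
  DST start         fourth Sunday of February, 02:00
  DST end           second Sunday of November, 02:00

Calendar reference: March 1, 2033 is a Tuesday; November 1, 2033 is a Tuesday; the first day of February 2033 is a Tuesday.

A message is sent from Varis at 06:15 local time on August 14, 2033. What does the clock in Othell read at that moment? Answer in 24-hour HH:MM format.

17:30

1 March 2033 is a Tuesday, so the first Friday is March 4 and the fourth is March 25.
1 November 2033 is a Tuesday, so the first Sunday is November 6 and the fourth is November 27.
Daylight saving runs 25 March – 27 November; August 14, 2033 is inside that window, so Varis is at UTC+03:45.
06:15 Varis − 3h45m = 02:30 UTC.
1 February 2033 is a Tuesday, so the first Sunday is February 6 and the fourth is February 27.
1 November 2033 is a Tuesday, so the first Sunday is November 6 and the second is November 13.
At the standard offset (UTC−10:00), 02:30 UTC − 10h = 16:30 Othell standard time (rolling into the previous day, 13 August 2033).
The standard-time date in Othell, August 13, 2033, falls between 27 February and 13 November, so daylight saving is in effect and Othell is at UTC−09:00.
02:30 UTC − 9h = 17:30 Othell (rolling into the previous day, 13 August 2033).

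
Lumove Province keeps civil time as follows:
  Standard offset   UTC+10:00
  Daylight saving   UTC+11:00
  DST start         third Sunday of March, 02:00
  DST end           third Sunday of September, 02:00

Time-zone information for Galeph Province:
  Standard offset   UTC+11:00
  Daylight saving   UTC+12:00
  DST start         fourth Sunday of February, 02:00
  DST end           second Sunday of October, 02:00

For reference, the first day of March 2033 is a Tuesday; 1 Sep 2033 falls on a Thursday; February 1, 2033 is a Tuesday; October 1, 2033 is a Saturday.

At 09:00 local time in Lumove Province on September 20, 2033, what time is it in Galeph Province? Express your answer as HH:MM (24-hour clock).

11:00

1 March 2033 is a Tuesday, so the first Sunday is March 6 and the third is March 20.
1 September 2033 is a Thursday, so the first Sunday is September 4 and the third is September 18.
Daylight saving runs 20 March – 18 September; September 20, 2033 is outside that window, so Lumove Province is on standard time at UTC+10:00.
09:00 Lumove Province − 10h = 23:00 UTC (rolling into the previous day, 19 September 2033).
1 February 2033 is a Tuesday, so the first Sunday is February 6 and the fourth is February 27.
1 October 2033 is a Saturday, so the first Sunday is October 2 and the second is October 9.
At the standard offset (UTC+11:00), 23:00 UTC + 11h = 10:00 Galeph Province standard time (rolling into the next day, 20 September 2033).
The standard-time date in Galeph Province, September 20, 2033, lies within the daylight-saving period (27 February – 9 October), so Galeph Province is on daylight time, UTC+12:00.
23:00 UTC + 12h = 11:00 Galeph Province (rolling into the next day, 20 September 2033).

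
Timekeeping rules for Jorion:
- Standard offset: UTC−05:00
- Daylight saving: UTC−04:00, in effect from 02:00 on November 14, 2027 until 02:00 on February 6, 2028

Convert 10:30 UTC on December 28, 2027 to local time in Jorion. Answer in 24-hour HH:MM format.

06:30

At the standard offset (UTC−05:00), 10:30 UTC − 5h = 05:30 Jorion standard time.
The standard-time date in Jorion, December 28, 2027, falls between 14 November 2027 and 6 February 2028, so daylight saving is in effect and Jorion is at UTC−04:00.
10:30 UTC − 4h = 06:30 local.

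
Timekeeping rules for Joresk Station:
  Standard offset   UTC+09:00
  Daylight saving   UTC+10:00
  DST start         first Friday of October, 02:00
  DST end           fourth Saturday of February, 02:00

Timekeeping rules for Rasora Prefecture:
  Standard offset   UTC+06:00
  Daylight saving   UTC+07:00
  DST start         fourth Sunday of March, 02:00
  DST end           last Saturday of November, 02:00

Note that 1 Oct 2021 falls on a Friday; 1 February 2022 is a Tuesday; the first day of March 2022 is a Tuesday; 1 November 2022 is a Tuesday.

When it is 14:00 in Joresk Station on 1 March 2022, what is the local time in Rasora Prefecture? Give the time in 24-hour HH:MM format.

1 October 2021 is a Friday, so the first Friday is October 1.
1 February 2022 is a Tuesday, so the first Saturday is February 5 and the fourth is February 26.
1 March 2022 is outside the daylight-saving period (1 October 2021 – 26 February 2022), so Joresk Station is on standard time, UTC+09:00.
14:00 Joresk Station − 9h = 05:00 UTC.
1 March 2022 is a Tuesday, so the first Sunday is March 6 and the fourth is March 27.
1 November 2022 is a Tuesday, so Saturdays fall on 5, 12, 19, 26; the last is November 26.
At the standard offset (UTC+06:00), 05:00 UTC + 6h = 11:00 Rasora Prefecture standard time.
Daylight saving runs 27 March – 26 November; the standard-time date in Rasora Prefecture, 1 March 2022, is outside that window, so Rasora Prefecture is on standard time at UTC+06:00.
05:00 UTC + 6h = 11:00 Rasora Prefecture.

11:00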